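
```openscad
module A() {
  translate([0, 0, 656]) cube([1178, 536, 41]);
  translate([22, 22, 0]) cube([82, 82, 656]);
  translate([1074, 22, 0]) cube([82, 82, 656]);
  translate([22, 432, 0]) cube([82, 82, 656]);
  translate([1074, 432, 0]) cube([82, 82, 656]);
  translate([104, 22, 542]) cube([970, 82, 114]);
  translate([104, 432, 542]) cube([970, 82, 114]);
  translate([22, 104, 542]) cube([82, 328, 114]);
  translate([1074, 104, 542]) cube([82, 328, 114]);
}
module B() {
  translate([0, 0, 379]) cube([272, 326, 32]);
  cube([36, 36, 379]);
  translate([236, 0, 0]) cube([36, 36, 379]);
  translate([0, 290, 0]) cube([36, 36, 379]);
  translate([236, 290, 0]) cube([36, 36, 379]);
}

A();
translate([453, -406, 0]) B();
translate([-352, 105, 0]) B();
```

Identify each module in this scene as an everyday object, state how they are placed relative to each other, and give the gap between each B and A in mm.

A is a table. B is a stool. Two stools sit around the table at the −y, −x sides. The gap between each stool and the table is 80 mm.

Each stool's nearest face is 80 mm from the table's bounding box.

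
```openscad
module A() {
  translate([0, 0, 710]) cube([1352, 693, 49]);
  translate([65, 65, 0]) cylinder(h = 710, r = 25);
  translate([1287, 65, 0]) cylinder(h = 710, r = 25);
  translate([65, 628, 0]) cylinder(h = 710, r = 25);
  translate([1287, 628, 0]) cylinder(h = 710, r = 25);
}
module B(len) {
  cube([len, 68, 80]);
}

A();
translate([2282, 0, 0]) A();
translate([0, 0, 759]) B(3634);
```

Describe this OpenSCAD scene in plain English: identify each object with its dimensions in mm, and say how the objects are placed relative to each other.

A is a table with a 1352×693 mm rectangular top, 49 mm thick, top surface at z = 759 mm, supported by four round legs of 50 mm diameter, each leg's bounding box inset 40 mm from the nearest pair of top edges, running from the floor.

B is a rectangular beam 3634 mm long (x), 68 mm deep (y), 80 mm thick (z).

The beam spans the tops of two tables placed 930 mm apart, resting at z = 759 mm.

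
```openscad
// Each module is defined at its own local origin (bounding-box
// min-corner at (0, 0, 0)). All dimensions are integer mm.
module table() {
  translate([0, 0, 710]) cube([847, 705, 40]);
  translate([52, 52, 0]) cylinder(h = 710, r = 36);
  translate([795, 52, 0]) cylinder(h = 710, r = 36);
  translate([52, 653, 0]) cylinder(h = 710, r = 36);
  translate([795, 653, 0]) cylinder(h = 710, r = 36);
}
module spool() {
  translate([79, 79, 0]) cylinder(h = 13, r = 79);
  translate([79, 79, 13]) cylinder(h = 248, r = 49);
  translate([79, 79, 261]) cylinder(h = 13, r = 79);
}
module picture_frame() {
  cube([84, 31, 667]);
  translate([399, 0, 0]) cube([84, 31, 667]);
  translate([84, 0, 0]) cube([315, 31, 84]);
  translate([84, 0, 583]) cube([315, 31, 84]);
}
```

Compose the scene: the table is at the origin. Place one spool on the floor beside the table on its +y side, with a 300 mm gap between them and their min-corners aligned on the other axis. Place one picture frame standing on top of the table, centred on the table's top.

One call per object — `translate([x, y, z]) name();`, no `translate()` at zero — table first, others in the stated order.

table();
translate([0, 1005, 0]) spool();
translate([182, 337, 750]) picture_frame();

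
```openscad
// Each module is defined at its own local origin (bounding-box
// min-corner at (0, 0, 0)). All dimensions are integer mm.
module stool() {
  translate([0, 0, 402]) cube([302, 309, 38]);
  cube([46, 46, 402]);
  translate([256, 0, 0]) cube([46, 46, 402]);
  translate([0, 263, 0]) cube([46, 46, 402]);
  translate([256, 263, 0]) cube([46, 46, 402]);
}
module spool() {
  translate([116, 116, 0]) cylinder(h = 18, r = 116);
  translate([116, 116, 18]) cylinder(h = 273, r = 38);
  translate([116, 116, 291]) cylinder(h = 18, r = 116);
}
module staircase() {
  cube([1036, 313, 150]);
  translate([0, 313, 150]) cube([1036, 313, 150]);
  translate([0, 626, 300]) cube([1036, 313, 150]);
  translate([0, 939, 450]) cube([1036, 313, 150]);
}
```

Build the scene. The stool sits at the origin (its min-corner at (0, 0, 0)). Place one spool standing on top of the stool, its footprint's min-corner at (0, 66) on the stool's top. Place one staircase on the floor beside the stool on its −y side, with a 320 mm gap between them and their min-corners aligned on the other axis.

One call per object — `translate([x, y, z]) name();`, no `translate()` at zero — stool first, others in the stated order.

stool();
translate([0, 66, 440]) spool();
translate([0, -1572, 0]) staircase();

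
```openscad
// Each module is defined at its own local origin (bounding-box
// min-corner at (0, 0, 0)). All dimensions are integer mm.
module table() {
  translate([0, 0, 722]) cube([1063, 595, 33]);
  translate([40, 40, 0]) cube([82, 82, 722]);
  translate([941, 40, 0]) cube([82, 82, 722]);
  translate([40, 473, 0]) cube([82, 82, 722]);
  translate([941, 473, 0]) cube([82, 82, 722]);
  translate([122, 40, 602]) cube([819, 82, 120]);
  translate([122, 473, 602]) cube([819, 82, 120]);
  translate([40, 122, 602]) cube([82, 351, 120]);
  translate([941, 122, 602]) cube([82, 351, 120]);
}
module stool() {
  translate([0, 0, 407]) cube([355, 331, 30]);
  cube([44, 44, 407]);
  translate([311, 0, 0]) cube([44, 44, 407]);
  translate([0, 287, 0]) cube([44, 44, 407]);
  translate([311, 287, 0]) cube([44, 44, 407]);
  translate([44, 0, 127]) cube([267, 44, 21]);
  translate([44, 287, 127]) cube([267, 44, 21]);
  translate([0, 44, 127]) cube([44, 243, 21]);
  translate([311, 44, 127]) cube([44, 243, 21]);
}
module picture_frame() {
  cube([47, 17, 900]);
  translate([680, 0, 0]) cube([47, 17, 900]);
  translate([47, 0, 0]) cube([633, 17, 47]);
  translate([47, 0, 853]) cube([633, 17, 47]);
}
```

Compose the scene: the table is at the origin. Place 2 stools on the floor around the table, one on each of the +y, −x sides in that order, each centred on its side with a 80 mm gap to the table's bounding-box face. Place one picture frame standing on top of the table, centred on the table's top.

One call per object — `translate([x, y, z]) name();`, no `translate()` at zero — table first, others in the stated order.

table();
translate([354, 675, 0]) stool();
translate([-435, 132, 0]) stool();
translate([168, 289, 755]) picture_frame();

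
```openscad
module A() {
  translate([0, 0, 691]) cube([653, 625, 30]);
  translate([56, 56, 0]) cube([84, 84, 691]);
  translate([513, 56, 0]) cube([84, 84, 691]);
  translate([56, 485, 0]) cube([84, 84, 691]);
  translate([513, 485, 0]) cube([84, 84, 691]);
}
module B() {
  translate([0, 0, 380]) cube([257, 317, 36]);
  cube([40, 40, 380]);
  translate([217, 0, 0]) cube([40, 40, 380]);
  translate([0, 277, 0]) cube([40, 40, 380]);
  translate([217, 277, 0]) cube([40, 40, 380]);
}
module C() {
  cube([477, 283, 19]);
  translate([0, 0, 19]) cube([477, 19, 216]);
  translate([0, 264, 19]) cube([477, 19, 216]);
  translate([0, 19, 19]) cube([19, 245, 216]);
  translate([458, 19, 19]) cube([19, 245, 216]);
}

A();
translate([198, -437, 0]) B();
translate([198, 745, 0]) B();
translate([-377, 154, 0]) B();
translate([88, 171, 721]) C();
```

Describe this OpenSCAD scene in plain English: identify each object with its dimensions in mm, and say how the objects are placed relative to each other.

A is a table with a 653×625 mm rectangular top, 30 mm thick, top surface at z = 721 mm, supported by four 84×84 mm square legs, each inset 56 mm from the nearest pair of top edges, running from the floor.

B is a four-legged stool. The seat is 257×317 mm, 36 mm thick, top at z = 416 mm. It stands on four square legs, each 40×40 mm in cross-section, from z = 0 to the seat underside, each flush with a corner of the seat.

C is an open storage box with external size 477×283×235 mm and wall thickness 19 mm (the base is also 19 mm thick). The base covers the whole footprint; the four walls stand on the base, with the y-facing walls full-width and the x-facing walls fitting between their inner faces.

Three stools sit around the table at the −y, +y, −x sides. The open box is on top of the table, centred.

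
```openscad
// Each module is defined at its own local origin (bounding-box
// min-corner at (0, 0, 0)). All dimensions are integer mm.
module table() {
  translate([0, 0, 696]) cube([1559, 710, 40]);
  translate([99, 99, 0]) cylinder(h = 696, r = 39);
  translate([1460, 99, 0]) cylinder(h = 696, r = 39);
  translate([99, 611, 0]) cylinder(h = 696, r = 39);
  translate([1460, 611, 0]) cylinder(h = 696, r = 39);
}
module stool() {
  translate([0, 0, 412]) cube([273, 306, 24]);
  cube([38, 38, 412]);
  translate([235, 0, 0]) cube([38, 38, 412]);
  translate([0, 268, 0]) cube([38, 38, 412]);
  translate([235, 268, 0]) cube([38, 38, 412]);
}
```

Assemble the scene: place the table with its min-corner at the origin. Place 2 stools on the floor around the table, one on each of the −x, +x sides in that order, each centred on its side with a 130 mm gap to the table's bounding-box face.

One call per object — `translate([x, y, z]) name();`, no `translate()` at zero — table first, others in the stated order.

table();
translate([-403, 202, 0]) stool();
translate([1689, 202, 0]) stool();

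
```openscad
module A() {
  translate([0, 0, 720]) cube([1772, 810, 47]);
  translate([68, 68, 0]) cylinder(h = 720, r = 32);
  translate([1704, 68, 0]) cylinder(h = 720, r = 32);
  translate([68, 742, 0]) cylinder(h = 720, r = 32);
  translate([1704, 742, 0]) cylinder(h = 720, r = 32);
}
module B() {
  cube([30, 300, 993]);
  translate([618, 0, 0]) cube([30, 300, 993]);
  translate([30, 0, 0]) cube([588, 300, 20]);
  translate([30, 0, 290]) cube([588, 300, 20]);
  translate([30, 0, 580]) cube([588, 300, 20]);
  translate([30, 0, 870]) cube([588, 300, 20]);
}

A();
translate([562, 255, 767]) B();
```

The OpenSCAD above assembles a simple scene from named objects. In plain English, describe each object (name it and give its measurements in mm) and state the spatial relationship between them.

A is a table: top 1772 mm (x) × 810 mm (y), 47 mm thick, upper face at z = 767 mm, on four round legs of 64 mm diameter, each leg's bounding box inset 36 mm from the nearest pair of top edges, running from z = 0 to the bottom of the top.

B is a bookshelf 648 mm wide overall, 300 mm deep and 993 mm tall. The two sides are 30 mm thick vertical panels. 4 horizontal shelves of 20 mm thickness span between the inner faces of the sides; the lowest shelf sits on the floor and shelves are stacked with a clear vertical gap of 270 mm between each pair.

The bookshelf is on top of the table, centred.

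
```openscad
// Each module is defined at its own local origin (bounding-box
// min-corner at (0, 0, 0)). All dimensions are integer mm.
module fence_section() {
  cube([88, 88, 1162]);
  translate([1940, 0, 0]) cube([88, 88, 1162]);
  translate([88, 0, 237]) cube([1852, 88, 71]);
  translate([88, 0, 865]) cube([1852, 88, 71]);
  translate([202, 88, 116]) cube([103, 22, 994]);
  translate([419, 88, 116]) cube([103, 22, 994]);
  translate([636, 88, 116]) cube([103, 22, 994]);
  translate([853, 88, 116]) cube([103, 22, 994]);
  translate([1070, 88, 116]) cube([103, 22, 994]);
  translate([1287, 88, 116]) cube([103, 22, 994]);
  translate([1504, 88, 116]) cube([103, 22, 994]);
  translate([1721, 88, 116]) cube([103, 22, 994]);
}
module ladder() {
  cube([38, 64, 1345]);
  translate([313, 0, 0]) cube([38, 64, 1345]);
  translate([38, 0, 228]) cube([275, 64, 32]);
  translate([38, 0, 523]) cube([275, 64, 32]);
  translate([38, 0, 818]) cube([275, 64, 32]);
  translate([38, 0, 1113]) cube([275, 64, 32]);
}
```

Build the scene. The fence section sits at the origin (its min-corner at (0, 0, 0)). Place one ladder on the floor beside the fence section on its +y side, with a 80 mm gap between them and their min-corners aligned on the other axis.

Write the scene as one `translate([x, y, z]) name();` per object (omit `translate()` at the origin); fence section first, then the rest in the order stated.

fence_section();
translate([0, 190, 0]) ladder();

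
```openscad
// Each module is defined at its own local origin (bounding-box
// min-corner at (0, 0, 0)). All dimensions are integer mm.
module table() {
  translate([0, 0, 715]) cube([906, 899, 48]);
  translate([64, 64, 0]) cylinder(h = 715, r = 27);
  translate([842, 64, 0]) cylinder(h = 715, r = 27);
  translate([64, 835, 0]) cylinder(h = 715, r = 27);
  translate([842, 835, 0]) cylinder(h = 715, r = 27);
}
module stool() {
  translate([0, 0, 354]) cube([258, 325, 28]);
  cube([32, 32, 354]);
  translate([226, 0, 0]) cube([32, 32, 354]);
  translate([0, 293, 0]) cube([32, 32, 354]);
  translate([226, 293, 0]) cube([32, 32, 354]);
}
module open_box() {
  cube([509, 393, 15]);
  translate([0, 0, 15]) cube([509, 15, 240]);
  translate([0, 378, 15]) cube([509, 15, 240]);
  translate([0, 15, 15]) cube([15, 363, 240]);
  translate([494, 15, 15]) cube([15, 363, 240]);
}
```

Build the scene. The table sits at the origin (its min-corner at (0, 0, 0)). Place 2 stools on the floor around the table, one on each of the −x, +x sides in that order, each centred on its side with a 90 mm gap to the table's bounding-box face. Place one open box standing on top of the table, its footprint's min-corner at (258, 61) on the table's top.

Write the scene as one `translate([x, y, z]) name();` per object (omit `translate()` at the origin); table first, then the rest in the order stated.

table();
translate([-348, 287, 0]) stool();
translate([996, 287, 0]) stool();
translate([258, 61, 763]) open_box();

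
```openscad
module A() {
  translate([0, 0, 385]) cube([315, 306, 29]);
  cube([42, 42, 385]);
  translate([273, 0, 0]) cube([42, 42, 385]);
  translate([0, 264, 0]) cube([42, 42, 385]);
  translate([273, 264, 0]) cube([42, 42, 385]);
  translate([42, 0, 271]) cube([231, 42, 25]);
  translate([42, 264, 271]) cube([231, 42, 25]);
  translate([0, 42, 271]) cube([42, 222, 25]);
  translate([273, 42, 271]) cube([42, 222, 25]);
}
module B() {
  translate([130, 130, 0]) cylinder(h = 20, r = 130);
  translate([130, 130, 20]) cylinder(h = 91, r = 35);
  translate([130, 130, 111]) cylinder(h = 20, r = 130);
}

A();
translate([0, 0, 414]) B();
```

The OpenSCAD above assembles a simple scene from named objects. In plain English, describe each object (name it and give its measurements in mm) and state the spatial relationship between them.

A is a simple wooden stool: a rectangular seat 315 mm (x) by 306 mm (y), 29 mm thick, top face at z = 414 mm, on four square legs, each 42×42 mm in cross-section. The legs rest on z = 0, each flush with a corner of the seat. Four stretchers, 42 mm wide and 25 mm tall, connect adjacent legs with their undersides at z = 271 mm, each running between the inner faces of the legs it joins and aligned with the legs' outer faces on the other axis.

B is a spool: two coaxial disc flanges of radius 130 mm and thickness 20 mm, joined by a core cylinder of radius 35 mm and height 91 mm. The lower flange rests on z = 0 and the three cylinders share a vertical axis.

The spool is on top of the stool.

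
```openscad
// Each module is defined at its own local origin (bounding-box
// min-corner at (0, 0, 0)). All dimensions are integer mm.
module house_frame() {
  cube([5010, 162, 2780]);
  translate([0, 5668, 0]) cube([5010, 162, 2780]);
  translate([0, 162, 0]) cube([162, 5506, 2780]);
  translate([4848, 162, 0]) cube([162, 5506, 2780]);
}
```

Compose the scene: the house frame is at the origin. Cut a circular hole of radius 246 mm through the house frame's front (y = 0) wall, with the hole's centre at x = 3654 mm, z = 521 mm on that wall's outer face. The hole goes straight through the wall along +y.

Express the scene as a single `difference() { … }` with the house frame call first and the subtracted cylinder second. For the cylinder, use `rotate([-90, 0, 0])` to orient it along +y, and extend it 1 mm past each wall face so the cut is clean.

difference() {
  house_frame();
  translate([3654, -1, 521]) rotate([-90, 0, 0]) cylinder(h = 164, r = 246);
}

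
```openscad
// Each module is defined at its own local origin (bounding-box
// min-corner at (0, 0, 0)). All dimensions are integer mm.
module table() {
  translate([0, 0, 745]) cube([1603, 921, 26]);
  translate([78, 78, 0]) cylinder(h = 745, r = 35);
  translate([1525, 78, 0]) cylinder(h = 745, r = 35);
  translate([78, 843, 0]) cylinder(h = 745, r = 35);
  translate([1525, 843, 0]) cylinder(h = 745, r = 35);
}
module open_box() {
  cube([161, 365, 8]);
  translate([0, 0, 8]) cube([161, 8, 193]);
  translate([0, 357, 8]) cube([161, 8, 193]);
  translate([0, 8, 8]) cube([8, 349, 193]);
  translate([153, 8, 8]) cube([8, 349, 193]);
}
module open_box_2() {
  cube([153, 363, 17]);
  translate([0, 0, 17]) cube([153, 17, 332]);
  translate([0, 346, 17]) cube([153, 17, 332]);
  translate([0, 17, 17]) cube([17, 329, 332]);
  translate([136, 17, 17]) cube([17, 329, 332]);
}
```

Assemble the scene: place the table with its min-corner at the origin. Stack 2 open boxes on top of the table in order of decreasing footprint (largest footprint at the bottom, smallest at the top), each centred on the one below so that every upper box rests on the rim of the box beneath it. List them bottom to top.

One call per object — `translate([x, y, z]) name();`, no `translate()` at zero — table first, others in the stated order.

table();
translate([721, 278, 771]) open_box();
translate([725, 279, 972]) open_box_2();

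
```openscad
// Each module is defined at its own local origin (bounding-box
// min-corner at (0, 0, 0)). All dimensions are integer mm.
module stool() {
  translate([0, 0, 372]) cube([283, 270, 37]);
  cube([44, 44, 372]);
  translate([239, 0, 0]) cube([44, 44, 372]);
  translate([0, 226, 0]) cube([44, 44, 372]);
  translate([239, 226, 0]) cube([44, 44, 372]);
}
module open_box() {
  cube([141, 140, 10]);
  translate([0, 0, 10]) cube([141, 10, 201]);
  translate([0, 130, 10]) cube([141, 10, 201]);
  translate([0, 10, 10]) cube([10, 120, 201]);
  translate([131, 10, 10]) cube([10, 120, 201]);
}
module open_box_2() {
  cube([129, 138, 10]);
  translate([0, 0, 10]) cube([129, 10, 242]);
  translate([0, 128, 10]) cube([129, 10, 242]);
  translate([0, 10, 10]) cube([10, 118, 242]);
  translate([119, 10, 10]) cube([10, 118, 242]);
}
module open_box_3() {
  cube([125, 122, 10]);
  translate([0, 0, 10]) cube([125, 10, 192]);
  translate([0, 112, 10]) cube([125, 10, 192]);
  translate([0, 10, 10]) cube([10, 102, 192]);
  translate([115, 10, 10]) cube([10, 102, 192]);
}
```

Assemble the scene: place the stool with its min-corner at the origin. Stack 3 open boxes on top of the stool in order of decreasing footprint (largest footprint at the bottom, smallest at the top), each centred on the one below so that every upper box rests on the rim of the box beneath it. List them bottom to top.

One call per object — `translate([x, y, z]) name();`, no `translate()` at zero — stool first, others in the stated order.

stool();
translate([71, 65, 409]) open_box();
translate([77, 66, 620]) open_box_2();
translate([79, 74, 872]) open_box_3();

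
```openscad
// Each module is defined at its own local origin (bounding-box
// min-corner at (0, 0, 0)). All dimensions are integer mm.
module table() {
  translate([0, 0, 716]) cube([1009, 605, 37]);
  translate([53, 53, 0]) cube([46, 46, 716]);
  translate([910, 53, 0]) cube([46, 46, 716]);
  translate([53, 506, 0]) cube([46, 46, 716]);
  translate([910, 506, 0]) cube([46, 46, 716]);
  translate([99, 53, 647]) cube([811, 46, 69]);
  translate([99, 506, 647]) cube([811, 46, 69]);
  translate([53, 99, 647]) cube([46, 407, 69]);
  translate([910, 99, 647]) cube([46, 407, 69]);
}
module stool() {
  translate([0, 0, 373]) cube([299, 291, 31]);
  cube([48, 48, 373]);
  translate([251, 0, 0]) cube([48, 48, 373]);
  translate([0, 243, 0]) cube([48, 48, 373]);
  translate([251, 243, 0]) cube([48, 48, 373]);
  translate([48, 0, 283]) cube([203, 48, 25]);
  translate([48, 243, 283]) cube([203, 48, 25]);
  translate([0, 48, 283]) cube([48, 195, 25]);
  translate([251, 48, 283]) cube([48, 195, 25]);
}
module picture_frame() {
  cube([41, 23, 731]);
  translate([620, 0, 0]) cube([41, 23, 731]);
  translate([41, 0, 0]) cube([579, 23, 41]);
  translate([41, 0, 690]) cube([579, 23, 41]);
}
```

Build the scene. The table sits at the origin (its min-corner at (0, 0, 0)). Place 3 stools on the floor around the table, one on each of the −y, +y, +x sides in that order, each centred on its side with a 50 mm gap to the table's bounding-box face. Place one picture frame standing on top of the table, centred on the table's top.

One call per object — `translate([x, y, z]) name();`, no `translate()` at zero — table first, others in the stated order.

table();
translate([355, -341, 0]) stool();
translate([355, 655, 0]) stool();
translate([1059, 157, 0]) stool();
translate([174, 291, 753]) picture_frame();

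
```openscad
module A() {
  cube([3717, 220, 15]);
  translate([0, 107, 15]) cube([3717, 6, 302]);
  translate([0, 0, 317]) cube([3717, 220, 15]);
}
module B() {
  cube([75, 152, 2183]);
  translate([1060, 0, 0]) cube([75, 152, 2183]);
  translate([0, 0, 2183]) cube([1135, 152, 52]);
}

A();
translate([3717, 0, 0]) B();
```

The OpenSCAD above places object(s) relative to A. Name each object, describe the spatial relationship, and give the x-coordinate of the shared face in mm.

The I-beam's +x face and the door frame's −x face are both at x = 3717 mm.

A is an I-beam. B is a door frame. The door frame is against the I-beam's +x side, with their −y faces flush. The x-coordinate of the shared face is 3717 mm.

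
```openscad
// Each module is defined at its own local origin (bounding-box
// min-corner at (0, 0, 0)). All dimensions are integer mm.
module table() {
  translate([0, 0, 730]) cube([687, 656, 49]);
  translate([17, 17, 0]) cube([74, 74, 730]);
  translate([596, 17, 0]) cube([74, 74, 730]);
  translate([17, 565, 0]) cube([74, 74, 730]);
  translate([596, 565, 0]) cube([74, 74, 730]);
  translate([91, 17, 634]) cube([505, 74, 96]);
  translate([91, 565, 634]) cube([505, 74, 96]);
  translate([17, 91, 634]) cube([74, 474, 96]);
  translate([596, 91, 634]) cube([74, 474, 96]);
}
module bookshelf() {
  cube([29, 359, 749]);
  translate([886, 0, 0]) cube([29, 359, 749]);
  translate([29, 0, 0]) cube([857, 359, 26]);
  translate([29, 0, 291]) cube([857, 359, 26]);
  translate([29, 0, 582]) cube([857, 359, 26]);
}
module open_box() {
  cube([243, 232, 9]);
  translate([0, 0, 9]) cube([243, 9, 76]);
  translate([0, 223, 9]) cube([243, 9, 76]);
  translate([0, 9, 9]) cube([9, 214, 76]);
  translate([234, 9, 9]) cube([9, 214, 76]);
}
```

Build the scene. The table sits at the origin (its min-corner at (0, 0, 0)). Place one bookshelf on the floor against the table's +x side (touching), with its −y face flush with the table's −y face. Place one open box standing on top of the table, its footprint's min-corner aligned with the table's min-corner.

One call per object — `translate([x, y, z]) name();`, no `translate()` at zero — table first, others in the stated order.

table();
translate([687, 0, 0]) bookshelf();
translate([0, 0, 779]) open_box();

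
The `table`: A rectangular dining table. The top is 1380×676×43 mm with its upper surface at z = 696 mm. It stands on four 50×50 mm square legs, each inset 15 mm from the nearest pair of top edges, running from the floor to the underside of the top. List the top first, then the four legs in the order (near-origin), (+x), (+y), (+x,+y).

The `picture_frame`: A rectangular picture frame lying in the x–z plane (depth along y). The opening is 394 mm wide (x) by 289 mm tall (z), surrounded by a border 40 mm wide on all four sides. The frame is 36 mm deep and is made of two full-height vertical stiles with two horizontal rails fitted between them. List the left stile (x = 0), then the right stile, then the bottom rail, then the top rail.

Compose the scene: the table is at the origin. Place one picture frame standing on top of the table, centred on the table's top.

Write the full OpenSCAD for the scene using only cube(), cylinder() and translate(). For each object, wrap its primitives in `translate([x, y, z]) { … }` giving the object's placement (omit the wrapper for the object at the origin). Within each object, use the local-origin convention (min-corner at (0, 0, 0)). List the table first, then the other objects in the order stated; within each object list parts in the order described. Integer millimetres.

translate([0, 0, 653]) cube([1380, 676, 43]);
translate([15, 15, 0]) cube([50, 50, 653]);
translate([1315, 15, 0]) cube([50, 50, 653]);
translate([15, 611, 0]) cube([50, 50, 653]);
translate([1315, 611, 0]) cube([50, 50, 653]);
translate([453, 320, 696]) {
  cube([40, 36, 369]);
  translate([434, 0, 0]) cube([40, 36, 369]);
  translate([40, 0, 0]) cube([394, 36, 40]);
  translate([40, 0, 329]) cube([394, 36, 40]);
}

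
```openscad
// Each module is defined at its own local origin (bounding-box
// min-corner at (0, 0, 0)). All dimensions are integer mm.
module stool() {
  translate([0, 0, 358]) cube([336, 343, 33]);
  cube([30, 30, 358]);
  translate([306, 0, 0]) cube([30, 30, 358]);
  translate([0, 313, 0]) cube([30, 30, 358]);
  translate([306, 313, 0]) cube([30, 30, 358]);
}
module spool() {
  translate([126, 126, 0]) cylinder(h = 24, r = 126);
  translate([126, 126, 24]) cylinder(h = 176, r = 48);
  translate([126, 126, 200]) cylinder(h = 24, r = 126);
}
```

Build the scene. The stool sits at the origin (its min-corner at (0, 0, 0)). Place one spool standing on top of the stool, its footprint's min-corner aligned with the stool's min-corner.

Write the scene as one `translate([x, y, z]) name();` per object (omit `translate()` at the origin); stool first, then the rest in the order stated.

stool();
translate([0, 0, 391]) spool();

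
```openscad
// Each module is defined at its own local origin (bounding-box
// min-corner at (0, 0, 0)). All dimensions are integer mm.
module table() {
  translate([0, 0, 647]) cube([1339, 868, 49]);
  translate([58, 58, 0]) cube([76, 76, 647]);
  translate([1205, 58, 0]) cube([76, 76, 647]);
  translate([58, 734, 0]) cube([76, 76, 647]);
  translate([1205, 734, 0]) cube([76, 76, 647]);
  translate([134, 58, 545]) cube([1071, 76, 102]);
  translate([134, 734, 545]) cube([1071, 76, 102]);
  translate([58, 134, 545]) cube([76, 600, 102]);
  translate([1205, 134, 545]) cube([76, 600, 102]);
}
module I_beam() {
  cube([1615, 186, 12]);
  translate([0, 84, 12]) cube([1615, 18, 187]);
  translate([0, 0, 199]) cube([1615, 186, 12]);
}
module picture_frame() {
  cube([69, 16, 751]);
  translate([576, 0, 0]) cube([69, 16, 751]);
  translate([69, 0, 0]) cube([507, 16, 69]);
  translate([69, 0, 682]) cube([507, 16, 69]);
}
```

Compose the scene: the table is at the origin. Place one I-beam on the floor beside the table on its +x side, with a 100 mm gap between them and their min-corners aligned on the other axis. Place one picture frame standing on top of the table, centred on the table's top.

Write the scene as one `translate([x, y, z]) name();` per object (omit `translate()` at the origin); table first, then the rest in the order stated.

table();
translate([1439, 0, 0]) I_beam();
translate([347, 426, 696]) picture_frame();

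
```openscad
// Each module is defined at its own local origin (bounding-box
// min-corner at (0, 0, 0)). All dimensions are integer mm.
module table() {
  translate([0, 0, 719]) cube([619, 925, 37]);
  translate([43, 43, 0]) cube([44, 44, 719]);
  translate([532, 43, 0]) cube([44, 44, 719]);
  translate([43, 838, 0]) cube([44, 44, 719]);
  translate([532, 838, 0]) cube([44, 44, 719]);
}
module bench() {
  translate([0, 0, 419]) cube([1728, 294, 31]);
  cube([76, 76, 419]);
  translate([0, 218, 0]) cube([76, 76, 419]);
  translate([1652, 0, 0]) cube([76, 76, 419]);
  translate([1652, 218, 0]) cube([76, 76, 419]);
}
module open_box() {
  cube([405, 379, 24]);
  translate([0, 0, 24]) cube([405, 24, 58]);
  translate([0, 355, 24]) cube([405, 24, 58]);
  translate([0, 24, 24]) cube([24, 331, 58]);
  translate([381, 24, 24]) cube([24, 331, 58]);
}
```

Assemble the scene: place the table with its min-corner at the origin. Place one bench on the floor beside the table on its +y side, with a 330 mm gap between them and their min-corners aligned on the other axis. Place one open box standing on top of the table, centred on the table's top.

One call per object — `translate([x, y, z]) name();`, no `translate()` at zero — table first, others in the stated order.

table();
translate([0, 1255, 0]) bench();
translate([107, 273, 756]) open_box();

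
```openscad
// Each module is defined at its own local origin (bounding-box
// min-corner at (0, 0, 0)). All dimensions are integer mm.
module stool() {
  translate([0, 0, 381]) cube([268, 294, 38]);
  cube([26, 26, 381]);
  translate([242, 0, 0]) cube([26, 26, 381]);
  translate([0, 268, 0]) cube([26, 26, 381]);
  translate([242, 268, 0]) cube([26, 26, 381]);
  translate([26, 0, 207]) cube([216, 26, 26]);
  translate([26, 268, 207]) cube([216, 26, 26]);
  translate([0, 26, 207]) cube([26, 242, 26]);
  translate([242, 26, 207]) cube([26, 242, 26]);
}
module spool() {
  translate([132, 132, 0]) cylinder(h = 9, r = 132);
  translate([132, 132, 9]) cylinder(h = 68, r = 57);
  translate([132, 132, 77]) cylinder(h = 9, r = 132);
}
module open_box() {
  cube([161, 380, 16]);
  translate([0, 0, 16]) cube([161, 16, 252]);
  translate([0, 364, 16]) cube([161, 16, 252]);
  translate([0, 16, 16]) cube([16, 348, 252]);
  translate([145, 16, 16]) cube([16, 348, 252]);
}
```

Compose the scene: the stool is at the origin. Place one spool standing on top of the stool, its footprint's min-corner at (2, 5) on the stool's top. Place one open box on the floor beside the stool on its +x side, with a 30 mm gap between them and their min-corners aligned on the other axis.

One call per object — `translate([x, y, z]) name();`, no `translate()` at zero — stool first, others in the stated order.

stool();
translate([2, 5, 419]) spool();
translate([298, 0, 0]) open_box();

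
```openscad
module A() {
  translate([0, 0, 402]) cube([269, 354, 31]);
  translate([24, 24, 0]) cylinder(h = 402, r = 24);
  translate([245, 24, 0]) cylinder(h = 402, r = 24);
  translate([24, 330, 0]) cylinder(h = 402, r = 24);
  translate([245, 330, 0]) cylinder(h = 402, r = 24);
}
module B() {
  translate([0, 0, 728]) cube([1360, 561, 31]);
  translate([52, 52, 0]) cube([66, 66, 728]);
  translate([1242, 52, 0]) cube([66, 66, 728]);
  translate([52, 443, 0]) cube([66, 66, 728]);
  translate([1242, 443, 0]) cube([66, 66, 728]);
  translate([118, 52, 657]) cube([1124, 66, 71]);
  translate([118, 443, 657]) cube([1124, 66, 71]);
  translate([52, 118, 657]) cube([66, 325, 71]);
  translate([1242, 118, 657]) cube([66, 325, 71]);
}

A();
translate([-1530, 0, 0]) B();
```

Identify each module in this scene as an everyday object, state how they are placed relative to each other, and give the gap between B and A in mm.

The table's nearest face is 170 mm from the stool's −x face.

A is a stool. B is a table. The table is on the floor beside the stool on its −x side. The gap between the table and the stool is 170 mm.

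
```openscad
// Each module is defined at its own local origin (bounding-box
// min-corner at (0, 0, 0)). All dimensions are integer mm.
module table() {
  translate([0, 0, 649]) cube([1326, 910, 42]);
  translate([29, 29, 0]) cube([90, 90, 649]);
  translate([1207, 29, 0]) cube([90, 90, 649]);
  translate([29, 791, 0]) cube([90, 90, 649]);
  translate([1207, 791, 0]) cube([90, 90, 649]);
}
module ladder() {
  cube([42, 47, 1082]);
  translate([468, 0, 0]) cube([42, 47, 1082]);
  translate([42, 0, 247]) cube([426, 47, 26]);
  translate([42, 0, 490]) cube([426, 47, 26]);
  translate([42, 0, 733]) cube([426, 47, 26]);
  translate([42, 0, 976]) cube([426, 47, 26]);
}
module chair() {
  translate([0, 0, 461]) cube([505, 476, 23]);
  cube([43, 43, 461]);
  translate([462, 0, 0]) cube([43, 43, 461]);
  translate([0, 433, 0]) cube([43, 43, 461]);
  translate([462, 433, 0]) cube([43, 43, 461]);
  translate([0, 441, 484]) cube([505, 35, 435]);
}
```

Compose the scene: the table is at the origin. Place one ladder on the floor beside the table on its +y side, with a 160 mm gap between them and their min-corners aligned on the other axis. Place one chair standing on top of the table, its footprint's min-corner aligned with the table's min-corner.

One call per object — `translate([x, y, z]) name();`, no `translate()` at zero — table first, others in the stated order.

table();
translate([0, 1070, 0]) ladder();
translate([0, 0, 691]) chair();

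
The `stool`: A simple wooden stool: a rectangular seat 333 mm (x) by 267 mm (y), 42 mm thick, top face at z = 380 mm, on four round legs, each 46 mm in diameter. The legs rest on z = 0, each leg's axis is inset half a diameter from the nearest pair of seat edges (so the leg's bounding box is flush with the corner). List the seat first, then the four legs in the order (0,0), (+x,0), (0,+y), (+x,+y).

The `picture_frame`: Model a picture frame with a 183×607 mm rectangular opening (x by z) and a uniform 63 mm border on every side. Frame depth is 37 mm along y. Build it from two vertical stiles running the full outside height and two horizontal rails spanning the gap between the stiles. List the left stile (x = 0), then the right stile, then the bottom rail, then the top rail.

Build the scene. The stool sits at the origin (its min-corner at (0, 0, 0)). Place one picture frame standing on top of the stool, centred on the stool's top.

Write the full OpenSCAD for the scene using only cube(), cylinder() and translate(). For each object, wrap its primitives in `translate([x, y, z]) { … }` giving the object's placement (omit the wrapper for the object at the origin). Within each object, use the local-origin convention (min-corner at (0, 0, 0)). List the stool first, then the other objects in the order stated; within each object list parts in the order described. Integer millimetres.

translate([0, 0, 338]) cube([333, 267, 42]);
translate([23, 23, 0]) cylinder(h = 338, r = 23);
translate([310, 23, 0]) cylinder(h = 338, r = 23);
translate([23, 244, 0]) cylinder(h = 338, r = 23);
translate([310, 244, 0]) cylinder(h = 338, r = 23);
translate([12, 115, 380]) {
  cube([63, 37, 733]);
  translate([246, 0, 0]) cube([63, 37, 733]);
  translate([63, 0, 0]) cube([183, 37, 63]);
  translate([63, 0, 670]) cube([183, 37, 63]);
}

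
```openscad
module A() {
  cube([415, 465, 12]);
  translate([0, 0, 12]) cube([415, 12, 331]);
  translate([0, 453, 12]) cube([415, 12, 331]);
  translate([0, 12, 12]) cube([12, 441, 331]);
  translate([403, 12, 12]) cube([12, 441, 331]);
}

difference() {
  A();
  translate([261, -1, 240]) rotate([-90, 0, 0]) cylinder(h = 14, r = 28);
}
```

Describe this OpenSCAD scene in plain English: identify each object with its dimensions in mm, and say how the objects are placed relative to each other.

A is an open storage box with external size 415×465×343 mm and wall thickness 12 mm (the base is also 12 mm thick). The base covers the whole footprint; the four walls stand on the base, with the y-facing walls full-width and the x-facing walls fitting between their inner faces.

The open box has a circular hole of radius 28 mm through its front wall, centred at (x = 261, z = 240).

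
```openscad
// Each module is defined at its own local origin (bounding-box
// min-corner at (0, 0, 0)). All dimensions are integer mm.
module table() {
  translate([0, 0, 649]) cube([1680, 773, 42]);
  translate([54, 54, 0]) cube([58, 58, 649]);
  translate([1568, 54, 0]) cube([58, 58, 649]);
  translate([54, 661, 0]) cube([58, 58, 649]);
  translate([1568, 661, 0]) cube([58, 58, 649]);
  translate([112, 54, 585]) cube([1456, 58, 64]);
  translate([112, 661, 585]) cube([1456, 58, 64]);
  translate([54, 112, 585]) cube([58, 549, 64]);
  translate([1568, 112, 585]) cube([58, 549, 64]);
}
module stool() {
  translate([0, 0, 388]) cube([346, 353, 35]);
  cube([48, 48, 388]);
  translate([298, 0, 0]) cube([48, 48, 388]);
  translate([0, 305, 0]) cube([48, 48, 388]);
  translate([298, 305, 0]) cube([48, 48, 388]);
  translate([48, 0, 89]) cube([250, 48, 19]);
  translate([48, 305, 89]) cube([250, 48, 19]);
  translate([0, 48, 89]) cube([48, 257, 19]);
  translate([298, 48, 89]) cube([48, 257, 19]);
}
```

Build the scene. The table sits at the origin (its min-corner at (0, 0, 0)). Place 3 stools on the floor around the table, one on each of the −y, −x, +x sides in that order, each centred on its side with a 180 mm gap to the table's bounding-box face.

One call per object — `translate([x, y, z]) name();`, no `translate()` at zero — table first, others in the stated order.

table();
translate([667, -533, 0]) stool();
translate([-526, 210, 0]) stool();
translate([1860, 210, 0]) stool();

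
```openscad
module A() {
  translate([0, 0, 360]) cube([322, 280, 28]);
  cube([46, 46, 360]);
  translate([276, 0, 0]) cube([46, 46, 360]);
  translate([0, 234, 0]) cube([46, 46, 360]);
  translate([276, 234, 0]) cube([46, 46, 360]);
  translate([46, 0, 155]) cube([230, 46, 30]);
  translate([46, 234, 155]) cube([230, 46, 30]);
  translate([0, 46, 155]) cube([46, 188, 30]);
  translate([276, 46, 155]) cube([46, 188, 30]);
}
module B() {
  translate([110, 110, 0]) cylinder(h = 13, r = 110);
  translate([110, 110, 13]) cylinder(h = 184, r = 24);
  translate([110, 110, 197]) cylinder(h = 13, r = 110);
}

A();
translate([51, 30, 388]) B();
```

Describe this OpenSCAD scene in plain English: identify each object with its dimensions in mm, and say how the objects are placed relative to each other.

A is a four-legged stool. The seat is 322×280 mm, 28 mm thick, top at z = 388 mm. It stands on four square legs, each 46×46 mm in cross-section, from z = 0 to the seat underside, each flush with a corner of the seat. Four stretchers, 46 mm wide and 30 mm tall, connect adjacent legs with their undersides at z = 155 mm, each running between the inner faces of the legs it joins and aligned with the legs' outer faces on the other axis.

B is a spool: two coaxial disc flanges of radius 110 mm and thickness 13 mm, joined by a core cylinder of radius 24 mm and height 184 mm. The lower flange rests on z = 0 and the three cylinders share a vertical axis.

The spool is on top of the stool, centred.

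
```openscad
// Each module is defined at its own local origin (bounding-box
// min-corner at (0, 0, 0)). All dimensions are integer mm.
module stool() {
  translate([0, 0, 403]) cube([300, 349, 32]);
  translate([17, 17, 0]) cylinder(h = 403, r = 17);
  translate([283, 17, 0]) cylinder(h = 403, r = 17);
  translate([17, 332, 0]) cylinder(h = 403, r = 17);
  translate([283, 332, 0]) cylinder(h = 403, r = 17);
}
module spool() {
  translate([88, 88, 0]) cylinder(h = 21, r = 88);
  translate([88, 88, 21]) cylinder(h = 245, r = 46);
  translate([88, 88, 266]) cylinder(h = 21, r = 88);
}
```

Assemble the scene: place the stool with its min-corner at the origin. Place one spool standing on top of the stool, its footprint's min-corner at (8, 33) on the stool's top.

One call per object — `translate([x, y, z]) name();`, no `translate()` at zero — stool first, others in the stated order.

stool();
translate([8, 33, 435]) spool();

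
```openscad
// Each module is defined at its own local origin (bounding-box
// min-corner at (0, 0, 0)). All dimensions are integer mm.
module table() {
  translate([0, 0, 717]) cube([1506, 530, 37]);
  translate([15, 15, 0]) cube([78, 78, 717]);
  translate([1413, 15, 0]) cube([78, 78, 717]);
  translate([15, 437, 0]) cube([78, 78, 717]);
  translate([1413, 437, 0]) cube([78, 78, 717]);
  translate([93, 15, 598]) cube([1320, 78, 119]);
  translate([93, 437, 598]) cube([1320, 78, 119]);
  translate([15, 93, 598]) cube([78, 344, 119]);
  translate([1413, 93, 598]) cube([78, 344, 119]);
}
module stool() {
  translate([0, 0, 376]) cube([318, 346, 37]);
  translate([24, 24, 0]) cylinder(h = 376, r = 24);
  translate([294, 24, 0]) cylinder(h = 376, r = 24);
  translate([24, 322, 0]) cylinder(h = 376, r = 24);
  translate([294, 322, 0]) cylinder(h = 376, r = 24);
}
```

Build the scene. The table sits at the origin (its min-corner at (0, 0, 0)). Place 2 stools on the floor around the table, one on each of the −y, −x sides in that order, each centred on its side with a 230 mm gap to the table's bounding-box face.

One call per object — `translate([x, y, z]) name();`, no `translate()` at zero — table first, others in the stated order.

table();
translate([594, -576, 0]) stool();
translate([-548, 92, 0]) stool();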